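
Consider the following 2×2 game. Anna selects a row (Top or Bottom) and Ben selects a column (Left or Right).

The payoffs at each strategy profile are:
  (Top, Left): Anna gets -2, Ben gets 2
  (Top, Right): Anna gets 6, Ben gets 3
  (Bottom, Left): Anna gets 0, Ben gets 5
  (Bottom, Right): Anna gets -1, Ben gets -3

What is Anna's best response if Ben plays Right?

Against Right, Anna earns 6 from Top and -1 from Bottom.
So Top is the best response.

Top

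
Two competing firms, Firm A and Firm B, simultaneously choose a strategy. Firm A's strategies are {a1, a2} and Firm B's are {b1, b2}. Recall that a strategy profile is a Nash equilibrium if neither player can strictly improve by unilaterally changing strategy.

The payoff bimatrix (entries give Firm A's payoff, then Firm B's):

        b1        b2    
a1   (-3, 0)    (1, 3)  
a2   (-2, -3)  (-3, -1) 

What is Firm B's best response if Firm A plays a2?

Against a2, Firm B earns -3 from b1 and -1 from b2.
So b2 is the best response.

b2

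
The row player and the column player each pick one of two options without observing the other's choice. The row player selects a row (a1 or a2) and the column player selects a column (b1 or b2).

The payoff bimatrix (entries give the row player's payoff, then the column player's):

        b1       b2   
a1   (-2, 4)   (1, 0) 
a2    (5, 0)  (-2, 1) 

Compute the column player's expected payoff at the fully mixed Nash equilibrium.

4/5

First find p, the probability the row player plays a1, from the column player's indifference between b1 and b2: 4p = (1−p), giving p = 1/5.
Since the column player is indifferent in equilibrium, the column player's expected payoff equals the payoff from either column against (1/5, 4/5). Using b1: 4(1/5) = 4/5.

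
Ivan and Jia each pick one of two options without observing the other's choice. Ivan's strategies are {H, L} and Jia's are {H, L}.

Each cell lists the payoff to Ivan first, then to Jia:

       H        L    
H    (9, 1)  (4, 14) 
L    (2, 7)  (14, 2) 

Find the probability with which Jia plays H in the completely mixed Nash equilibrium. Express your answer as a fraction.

Let q be the probability that Jia plays H. In a completely mixed equilibrium, Ivan must be indifferent between H and L.
Ivan's expected payoff from H is 9q + 4(1−q); from L it is 2q + 14(1−q).
Setting these equal: 5q + 4 = −12q + 14, so q = 10/17.

10/17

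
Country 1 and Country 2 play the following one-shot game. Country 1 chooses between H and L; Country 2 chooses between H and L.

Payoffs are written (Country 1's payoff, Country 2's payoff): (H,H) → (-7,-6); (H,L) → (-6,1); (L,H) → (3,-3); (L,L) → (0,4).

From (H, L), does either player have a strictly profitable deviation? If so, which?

Country 1

Country 1 at (H, L) earns -6; deviating to L yields 0 — a strict improvement.
Country 2 earns 1; deviating to H yields -6 — not better.
Only Country 1 has a strictly profitable deviation.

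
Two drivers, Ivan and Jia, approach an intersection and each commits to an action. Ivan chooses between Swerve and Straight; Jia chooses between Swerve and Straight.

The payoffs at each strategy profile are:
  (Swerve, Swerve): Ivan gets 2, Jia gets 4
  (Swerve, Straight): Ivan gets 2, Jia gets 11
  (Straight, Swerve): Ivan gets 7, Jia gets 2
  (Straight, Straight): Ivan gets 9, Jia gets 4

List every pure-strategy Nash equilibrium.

(Straight, Straight)

(Swerve, Swerve): Ivan prefers Straight (7 > 2); Jia prefers Straight (11 > 4) — not an equilibrium.
(Swerve, Straight): Ivan prefers Straight (9 > 2) — not an equilibrium.
(Straight, Swerve): Jia prefers Straight (4 > 2) — not an equilibrium.
(Straight, Straight): Ivan gets 9 ≥ 2 from Swerve, and Jia gets 4 ≥ 2 from Swerve — Nash equilibrium.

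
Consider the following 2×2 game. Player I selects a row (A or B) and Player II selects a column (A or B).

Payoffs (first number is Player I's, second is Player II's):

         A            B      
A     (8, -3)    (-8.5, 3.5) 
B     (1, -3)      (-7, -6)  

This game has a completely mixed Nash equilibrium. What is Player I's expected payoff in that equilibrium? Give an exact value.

First find q, the probability Player II plays A, from Player I's indifference between A and B: 8q − 8.5(1−q) = q − 7(1−q), giving q = 3/17.
Since Player I is indifferent in equilibrium, Player I's expected payoff equals the payoff from either row against (3/17, 14/17). Using A: 8(3/17) − 8.5(14/17) = -95/17.

-95/17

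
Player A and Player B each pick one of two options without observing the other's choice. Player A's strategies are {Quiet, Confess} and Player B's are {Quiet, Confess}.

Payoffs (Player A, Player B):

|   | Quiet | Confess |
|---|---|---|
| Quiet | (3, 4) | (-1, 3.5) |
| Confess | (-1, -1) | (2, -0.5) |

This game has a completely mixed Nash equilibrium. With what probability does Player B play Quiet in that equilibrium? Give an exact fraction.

Let y be the probability that Player B plays Quiet. In a completely mixed equilibrium, Player A must be indifferent between Quiet and Confess.
Player A's expected payoff from Quiet is 3y − (1−y); from Confess it is −y + 2(1−y).
Setting these equal: 4y − 1 = −3y + 2, so y = 3/7.

3/7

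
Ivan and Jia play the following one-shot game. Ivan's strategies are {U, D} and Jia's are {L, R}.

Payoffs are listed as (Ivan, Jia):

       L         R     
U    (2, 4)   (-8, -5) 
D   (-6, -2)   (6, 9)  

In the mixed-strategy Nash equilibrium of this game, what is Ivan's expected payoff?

First find q, the probability Jia plays L, from Ivan's indifference between U and D: 2q − 8(1−q) = −6q + 6(1−q), giving q = 7/11.
Since Ivan is indifferent in equilibrium, Ivan's expected payoff equals the payoff from either row against (7/11, 4/11). Using U: 2(7/11) − 8(4/11) = -18/11.

-18/11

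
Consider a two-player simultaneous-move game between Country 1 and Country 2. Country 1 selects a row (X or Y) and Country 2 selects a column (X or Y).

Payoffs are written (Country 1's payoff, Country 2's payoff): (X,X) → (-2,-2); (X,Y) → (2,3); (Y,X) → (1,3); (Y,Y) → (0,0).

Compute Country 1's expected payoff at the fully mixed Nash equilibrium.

2/5

First find y, the probability Country 2 plays X, from Country 1's indifference between X and Y: −2y + 2(1−y) = y, giving y = 2/5.
Since Country 1 is indifferent in equilibrium, Country 1's expected payoff equals the payoff from either row against (2/5, 3/5). Using X: −2(2/5) + 2(3/5) = 2/5.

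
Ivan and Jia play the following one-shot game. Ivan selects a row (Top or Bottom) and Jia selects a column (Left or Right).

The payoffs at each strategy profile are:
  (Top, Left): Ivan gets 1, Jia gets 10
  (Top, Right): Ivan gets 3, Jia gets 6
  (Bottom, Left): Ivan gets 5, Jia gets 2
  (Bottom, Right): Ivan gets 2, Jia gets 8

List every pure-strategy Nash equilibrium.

none

(Top, Left): Ivan prefers Bottom (5 > 1) — not an equilibrium.
(Top, Right): Jia prefers Left (10 > 6) — not an equilibrium.
(Bottom, Left): Jia prefers Right (8 > 2) — not an equilibrium.
(Bottom, Right): Ivan prefers Top (3 > 2) — not an equilibrium.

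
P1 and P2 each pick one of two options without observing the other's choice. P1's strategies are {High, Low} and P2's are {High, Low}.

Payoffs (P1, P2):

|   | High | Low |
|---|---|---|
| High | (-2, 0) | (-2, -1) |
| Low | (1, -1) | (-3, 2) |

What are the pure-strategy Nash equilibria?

none

(High, High): P1 prefers Low (1 > -2) — not an equilibrium.
(High, Low): P2 prefers High (0 > -1) — not an equilibrium.
(Low, High): P2 prefers Low (2 > -1) — not an equilibrium.
(Low, Low): P1 prefers High (-2 > -3) — not an equilibrium.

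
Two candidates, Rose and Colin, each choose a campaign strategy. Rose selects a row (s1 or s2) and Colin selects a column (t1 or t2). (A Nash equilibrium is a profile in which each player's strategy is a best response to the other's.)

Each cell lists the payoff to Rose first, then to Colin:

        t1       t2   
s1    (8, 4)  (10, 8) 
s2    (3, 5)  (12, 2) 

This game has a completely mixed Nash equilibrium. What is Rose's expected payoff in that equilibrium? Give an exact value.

First find y, the probability Colin plays t1, from Rose's indifference between s1 and s2: 8y + 10(1−y) = 3y + 12(1−y), giving y = 2/7.
Since Rose is indifferent in equilibrium, Rose's expected payoff equals the payoff from either row against (2/7, 5/7). Using s1: 8(2/7) + 10(5/7) = 66/7.

66/7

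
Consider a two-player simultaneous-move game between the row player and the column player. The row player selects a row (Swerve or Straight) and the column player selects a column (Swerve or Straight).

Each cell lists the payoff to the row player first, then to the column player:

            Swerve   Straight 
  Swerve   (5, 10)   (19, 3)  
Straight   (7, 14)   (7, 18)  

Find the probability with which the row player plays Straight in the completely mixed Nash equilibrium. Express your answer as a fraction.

Let p be the probability that the row player plays Swerve. In a completely mixed equilibrium, the column player must be indifferent between Swerve and Straight.
The column player's expected payoff from Swerve is 10p + 14(1−p); from Straight it is 3p + 18(1−p).
Setting these equal: −4p + 14 = −15p + 18, so p = 4/11.
Therefore the row player plays Straight with probability 1 − 4/11 = 7/11.

7/11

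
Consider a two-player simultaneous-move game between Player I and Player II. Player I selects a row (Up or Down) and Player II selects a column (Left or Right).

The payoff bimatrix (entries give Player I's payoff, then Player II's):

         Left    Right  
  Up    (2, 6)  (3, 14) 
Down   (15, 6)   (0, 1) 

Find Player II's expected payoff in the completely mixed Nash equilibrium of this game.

6

First find x, the probability Player I plays Up, from Player II's indifference between Left and Right: 6x + 6(1−x) = 14x + (1−x), giving x = 5/13.
Since Player II is indifferent in equilibrium, Player II's expected payoff equals the payoff from either column against (5/13, 8/13). Using Left: 6(5/13) + 6(8/13) = 6.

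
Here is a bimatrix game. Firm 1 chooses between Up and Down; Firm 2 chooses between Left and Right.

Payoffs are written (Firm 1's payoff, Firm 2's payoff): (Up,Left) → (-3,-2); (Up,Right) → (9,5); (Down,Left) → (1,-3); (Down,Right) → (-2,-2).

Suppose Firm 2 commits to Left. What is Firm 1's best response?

Against Left, Firm 1 earns -3 from Up and 1 from Down.
So Down is the best response.

Down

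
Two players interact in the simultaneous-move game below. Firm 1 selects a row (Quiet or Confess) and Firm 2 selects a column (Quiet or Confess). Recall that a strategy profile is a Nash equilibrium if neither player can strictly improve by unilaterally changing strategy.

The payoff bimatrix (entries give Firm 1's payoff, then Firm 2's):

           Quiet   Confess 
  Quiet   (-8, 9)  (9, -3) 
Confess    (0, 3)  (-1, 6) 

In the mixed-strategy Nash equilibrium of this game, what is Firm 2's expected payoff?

First find x, the probability Firm 1 plays Quiet, from Firm 2's indifference between Quiet and Confess: 9x + 3(1−x) = −3x + 6(1−x), giving x = 1/5.
Since Firm 2 is indifferent in equilibrium, Firm 2's expected payoff equals the payoff from either column against (1/5, 4/5). Using Quiet: 9(1/5) + 3(4/5) = 21/5.

21/5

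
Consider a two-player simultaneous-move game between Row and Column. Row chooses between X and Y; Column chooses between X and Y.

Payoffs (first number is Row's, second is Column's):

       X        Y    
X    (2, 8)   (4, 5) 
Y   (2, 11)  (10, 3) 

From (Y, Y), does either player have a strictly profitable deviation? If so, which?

Row at (Y, Y) earns 10; deviating to X yields 4 — not better.
Column earns 3; deviating to X yields 11 — a strict improvement.
Only Column has a strictly profitable deviation.

Column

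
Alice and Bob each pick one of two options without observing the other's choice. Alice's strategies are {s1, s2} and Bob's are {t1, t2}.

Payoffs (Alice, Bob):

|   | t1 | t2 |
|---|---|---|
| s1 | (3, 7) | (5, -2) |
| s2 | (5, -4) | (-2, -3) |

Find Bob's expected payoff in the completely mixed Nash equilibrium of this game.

First find p, the probability Alice plays s1, from Bob's indifference between t1 and t2: 7p − 4(1−p) = −2p − 3(1−p), giving p = 1/10.
Since Bob is indifferent in equilibrium, Bob's expected payoff equals the payoff from either column against (1/10, 9/10). Using t1: 7(1/10) − 4(9/10) = -29/10.

-29/10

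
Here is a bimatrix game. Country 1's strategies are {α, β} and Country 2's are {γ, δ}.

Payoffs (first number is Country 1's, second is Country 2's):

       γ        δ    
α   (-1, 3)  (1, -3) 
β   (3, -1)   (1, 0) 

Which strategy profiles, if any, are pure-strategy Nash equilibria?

(β, δ)

(α, γ): Country 1 prefers β (3 > -1) — not an equilibrium.
(α, δ): Country 2 prefers γ (3 > -3) — not an equilibrium.
(β, γ): Country 2 prefers δ (0 > -1) — not an equilibrium.
(β, δ): Country 1 gets 1 ≥ 1 from α, and Country 2 gets 0 ≥ -1 from γ — Nash equilibrium.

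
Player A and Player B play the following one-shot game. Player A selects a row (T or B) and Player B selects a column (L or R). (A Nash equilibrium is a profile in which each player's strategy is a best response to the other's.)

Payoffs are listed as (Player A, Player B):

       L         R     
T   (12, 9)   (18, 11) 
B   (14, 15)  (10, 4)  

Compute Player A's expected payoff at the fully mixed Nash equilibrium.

First find q, the probability Player B plays L, from Player A's indifference between T and B: 12q + 18(1−q) = 14q + 10(1−q), giving q = 4/5.
Since Player A is indifferent in equilibrium, Player A's expected payoff equals the payoff from either row against (4/5, 1/5). Using T: 12(4/5) + 18(1/5) = 66/5.

66/5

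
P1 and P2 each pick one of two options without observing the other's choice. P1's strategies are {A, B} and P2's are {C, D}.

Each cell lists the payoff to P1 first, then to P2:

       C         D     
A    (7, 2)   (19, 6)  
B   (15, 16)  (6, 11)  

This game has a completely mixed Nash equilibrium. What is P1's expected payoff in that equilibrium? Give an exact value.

First find q, the probability P2 plays C, from P1's indifference between A and B: 7q + 19(1−q) = 15q + 6(1−q), giving q = 13/21.
Since P1 is indifferent in equilibrium, P1's expected payoff equals the payoff from either row against (13/21, 8/21). Using A: 7(13/21) + 19(8/21) = 81/7.

81/7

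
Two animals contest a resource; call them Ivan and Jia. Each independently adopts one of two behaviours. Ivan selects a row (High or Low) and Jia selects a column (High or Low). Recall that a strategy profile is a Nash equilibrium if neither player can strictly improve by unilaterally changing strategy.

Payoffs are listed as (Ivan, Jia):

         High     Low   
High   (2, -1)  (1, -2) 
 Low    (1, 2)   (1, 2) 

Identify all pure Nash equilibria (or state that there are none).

(High, High) and (Low, Low)

(High, High): Ivan gets 2 ≥ 1 from Low, and Jia gets -1 ≥ -2 from Low — Nash equilibrium.
(High, Low): Jia prefers High (-1 > -2) — not an equilibrium.
(Low, High): Ivan prefers High (2 > 1) — not an equilibrium.
(Low, Low): Ivan gets 1 ≥ 1 from High, and Jia gets 2 ≥ 2 from High — Nash equilibrium.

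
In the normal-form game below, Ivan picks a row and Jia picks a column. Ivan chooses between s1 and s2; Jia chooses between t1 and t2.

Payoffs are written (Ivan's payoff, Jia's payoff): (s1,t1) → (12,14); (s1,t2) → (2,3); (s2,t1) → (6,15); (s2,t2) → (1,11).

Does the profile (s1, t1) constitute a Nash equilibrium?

Yes

At (s1, t1), Ivan earns 12; switching to s2 would give 6, so Ivan has no profitable deviation.
Jia earns 14; switching to t2 would give 3, so Jia has no profitable deviation.
Neither player can gain by a unilateral deviation, so this profile is a Nash equilibrium.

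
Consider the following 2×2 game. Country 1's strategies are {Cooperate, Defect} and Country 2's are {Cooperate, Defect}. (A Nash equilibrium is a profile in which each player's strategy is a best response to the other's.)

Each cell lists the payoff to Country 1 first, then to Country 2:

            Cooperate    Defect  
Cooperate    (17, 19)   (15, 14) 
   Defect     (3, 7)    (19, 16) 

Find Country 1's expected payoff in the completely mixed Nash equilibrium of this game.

139/9

First find y, the probability Country 2 plays Cooperate, from Country 1's indifference between Cooperate and Defect: 17y + 15(1−y) = 3y + 19(1−y), giving y = 2/9.
Since Country 1 is indifferent in equilibrium, Country 1's expected payoff equals the payoff from either row against (2/9, 7/9). Using Cooperate: 17(2/9) + 15(7/9) = 139/9.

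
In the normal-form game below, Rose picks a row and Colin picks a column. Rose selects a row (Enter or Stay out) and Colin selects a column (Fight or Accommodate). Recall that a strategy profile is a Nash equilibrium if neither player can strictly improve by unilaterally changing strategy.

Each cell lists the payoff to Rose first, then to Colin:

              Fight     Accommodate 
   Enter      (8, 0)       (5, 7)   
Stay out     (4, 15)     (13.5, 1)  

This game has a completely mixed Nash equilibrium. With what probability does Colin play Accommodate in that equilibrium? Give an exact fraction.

Let q be the probability that Colin plays Fight. In a completely mixed equilibrium, Rose must be indifferent between Enter and Stay out.
Rose's expected payoff from Enter is 8q + 5(1−q); from Stay out it is 4q + 13.5(1−q).
Setting these equal: 3q + 5 = −9.5q + 13.5, so q = 17/25.
Therefore Colin plays Accommodate with probability 1 − 17/25 = 8/25.

8/25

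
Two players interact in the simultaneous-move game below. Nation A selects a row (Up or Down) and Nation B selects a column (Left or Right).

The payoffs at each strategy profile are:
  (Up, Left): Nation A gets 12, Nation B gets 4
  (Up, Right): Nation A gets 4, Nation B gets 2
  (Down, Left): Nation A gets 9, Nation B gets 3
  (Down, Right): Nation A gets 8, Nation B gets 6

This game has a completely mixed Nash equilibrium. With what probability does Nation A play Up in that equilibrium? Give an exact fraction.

Let p be the probability that Nation A plays Up. In a completely mixed equilibrium, Nation B must be indifferent between Left and Right.
Nation B's expected payoff from Left is 4p + 3(1−p); from Right it is 2p + 6(1−p).
Setting these equal: p + 3 = −4p + 6, so p = 3/5.

3/5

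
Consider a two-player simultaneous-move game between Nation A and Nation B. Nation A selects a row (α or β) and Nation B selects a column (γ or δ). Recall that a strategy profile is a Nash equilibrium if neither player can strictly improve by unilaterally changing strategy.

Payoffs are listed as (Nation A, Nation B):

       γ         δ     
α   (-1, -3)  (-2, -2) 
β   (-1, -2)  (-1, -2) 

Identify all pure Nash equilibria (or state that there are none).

(α, γ): Nation B prefers δ (-2 > -3) — not an equilibrium.
(α, δ): Nation A prefers β (-1 > -2) — not an equilibrium.
(β, γ): Nation A gets -1 ≥ -1 from α, and Nation B gets -2 ≥ -2 from δ — Nash equilibrium.
(β, δ): Nation A gets -1 ≥ -2 from α, and Nation B gets -2 ≥ -2 from γ — Nash equilibrium.

(β, γ) and (β, δ)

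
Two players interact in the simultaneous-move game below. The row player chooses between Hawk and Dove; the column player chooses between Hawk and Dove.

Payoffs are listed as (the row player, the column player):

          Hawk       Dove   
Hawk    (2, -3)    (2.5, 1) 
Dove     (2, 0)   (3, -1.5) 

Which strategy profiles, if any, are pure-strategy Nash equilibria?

(Dove, Hawk)

(Hawk, Hawk): the column player prefers Dove (1 > -3) — not an equilibrium.
(Hawk, Dove): the row player prefers Dove (3 > 2.5) — not an equilibrium.
(Dove, Hawk): the row player gets 2 ≥ 2 from Hawk, and the column player gets 0 ≥ -1.5 from Dove — Nash equilibrium.
(Dove, Dove): the column player prefers Hawk (0 > -1.5) — not an equilibrium.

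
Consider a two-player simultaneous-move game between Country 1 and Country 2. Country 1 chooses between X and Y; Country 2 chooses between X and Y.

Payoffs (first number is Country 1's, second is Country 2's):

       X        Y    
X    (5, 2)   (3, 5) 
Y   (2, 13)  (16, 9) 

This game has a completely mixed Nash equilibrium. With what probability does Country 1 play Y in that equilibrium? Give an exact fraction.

Let x be the probability that Country 1 plays X. In a completely mixed equilibrium, Country 2 must be indifferent between X and Y.
Country 2's expected payoff from X is 2x + 13(1−x); from Y it is 5x + 9(1−x).
Setting these equal: −11x + 13 = −4x + 9, so x = 4/7.
Therefore Country 1 plays Y with probability 1 − 4/7 = 3/7.

3/7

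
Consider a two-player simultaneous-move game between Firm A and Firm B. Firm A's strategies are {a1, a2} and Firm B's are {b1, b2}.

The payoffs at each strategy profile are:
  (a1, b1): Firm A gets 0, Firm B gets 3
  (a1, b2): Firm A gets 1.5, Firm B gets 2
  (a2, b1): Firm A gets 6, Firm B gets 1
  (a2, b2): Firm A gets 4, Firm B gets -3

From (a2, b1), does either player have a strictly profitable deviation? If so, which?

Neither

Firm A at (a2, b1) earns 6; deviating to a1 yields 0 — not better.
Firm B earns 1; deviating to b2 yields -3 — not better.
Neither player can strictly improve; the profile is a Nash equilibrium.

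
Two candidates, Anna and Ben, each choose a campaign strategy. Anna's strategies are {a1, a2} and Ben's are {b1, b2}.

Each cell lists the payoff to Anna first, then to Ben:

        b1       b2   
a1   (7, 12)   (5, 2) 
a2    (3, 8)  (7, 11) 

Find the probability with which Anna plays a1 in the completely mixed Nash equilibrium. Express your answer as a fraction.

Let r be the probability that Anna plays a1. In a completely mixed equilibrium, Ben must be indifferent between b1 and b2.
Ben's expected payoff from b1 is 12r + 8(1−r); from b2 it is 2r + 11(1−r).
Setting these equal: 4r + 8 = −9r + 11, so r = 3/13.

3/13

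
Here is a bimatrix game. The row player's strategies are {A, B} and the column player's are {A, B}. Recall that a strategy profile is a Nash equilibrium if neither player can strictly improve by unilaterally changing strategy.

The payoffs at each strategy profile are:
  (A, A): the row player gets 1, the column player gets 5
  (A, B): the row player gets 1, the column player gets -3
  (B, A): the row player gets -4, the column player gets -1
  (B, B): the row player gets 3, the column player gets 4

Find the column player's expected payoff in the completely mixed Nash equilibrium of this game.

17/13

First find p, the probability the row player plays A, from the column player's indifference between A and B: 5p − (1−p) = −3p + 4(1−p), giving p = 5/13.
Since the column player is indifferent in equilibrium, the column player's expected payoff equals the payoff from either column against (5/13, 8/13). Using A: 5(5/13) − (8/13) = 17/13.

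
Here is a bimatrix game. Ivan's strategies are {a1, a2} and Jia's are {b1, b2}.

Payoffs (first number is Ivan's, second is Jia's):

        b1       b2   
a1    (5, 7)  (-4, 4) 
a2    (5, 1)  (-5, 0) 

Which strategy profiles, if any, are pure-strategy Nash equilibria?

(a1, b1): Ivan gets 5 ≥ 5 from a2, and Jia gets 7 ≥ 4 from b2 — Nash equilibrium.
(a1, b2): Jia prefers b1 (7 > 4) — not an equilibrium.
(a2, b1): Ivan gets 5 ≥ 5 from a1, and Jia gets 1 ≥ 0 from b2 — Nash equilibrium.
(a2, b2): Ivan prefers a1 (-4 > -5); Jia prefers b1 (1 > 0) — not an equilibrium.

(a1, b1) and (a2, b1)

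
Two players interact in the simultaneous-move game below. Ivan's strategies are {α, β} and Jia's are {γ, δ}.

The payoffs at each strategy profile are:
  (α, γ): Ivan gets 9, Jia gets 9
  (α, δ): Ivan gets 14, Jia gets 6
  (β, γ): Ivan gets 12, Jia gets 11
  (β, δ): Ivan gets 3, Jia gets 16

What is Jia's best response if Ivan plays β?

Against β, Jia earns 11 from γ and 16 from δ.
So δ is the best response.

δ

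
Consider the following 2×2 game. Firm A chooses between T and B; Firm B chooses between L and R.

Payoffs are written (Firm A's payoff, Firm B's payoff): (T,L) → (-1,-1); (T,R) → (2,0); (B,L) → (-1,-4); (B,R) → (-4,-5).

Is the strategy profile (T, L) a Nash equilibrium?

No

At (T, L), Firm A earns -1; switching to B would give -1, so Firm A has no profitable deviation.
Firm B earns -1; switching to R would give 0, so Firm B would deviate.
Since at least one player can profitably deviate, this is not a Nash equilibrium.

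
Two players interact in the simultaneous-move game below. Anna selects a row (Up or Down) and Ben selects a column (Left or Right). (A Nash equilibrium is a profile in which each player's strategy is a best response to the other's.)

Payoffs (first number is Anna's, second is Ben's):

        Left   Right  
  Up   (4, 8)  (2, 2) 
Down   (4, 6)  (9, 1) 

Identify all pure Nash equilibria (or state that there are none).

(Up, Left): Anna gets 4 ≥ 4 from Down, and Ben gets 8 ≥ 2 from Right — Nash equilibrium.
(Up, Right): Anna prefers Down (9 > 2); Ben prefers Left (8 > 2) — not an equilibrium.
(Down, Left): Anna gets 4 ≥ 4 from Up, and Ben gets 6 ≥ 1 from Right — Nash equilibrium.
(Down, Right): Ben prefers Left (6 > 1) — not an equilibrium.

(Up, Left) and (Down, Left)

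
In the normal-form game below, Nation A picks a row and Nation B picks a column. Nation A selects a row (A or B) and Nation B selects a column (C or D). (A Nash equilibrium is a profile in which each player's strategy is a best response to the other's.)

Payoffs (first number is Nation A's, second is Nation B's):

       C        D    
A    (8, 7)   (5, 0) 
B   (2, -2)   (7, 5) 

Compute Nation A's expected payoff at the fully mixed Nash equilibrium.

First find q, the probability Nation B plays C, from Nation A's indifference between A and B: 8q + 5(1−q) = 2q + 7(1−q), giving q = 1/4.
Since Nation A is indifferent in equilibrium, Nation A's expected payoff equals the payoff from either row against (1/4, 3/4). Using A: 8(1/4) + 5(3/4) = 23/4.

23/4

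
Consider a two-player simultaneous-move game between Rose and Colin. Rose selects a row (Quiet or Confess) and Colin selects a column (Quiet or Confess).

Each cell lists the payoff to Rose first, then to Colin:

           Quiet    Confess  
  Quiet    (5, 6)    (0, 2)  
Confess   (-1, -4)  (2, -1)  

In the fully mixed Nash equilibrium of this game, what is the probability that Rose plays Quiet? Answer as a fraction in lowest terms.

3/7

Let p be the probability that Rose plays Quiet. In a completely mixed equilibrium, Colin must be indifferent between Quiet and Confess.
Colin's expected payoff from Quiet is 6p − 4(1−p); from Confess it is 2p − (1−p).
Setting these equal: 10p − 4 = 3p − 1, so p = 3/7.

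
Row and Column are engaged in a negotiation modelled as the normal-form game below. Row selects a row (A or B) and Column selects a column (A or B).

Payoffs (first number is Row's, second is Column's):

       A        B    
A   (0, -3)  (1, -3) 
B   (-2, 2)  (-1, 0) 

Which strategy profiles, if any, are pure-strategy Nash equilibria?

(A, A): Row gets 0 ≥ -2 from B, and Column gets -3 ≥ -3 from B — Nash equilibrium.
(A, B): Row gets 1 ≥ -1 from B, and Column gets -3 ≥ -3 from A — Nash equilibrium.
(B, A): Row prefers A (0 > -2) — not an equilibrium.
(B, B): Row prefers A (1 > -1); Column prefers A (2 > 0) — not an equilibrium.

(A, A) and (A, B)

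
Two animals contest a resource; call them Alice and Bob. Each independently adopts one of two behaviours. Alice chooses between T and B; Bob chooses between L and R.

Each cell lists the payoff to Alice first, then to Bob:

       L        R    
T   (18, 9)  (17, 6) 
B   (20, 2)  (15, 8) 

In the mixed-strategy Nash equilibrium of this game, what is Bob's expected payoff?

First find x, the probability Alice plays T, from Bob's indifference between L and R: 9x + 2(1−x) = 6x + 8(1−x), giving x = 2/3.
Since Bob is indifferent in equilibrium, Bob's expected payoff equals the payoff from either column against (2/3, 1/3). Using L: 9(2/3) + 2(1/3) = 20/3.

20/3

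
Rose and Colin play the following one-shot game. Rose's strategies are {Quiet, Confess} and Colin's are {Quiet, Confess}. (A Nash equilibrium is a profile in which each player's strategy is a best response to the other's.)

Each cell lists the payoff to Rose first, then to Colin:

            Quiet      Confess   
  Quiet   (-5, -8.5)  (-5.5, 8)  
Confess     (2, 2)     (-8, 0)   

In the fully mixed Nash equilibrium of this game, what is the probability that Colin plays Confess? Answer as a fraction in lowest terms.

14/19

Let y be the probability that Colin plays Quiet. In a completely mixed equilibrium, Rose must be indifferent between Quiet and Confess.
Rose's expected payoff from Quiet is −5y − 5.5(1−y); from Confess it is 2y − 8(1−y).
Setting these equal: 0.5y − 5.5 = 10y − 8, so y = 5/19.
Therefore Colin plays Confess with probability 1 − 5/19 = 14/19.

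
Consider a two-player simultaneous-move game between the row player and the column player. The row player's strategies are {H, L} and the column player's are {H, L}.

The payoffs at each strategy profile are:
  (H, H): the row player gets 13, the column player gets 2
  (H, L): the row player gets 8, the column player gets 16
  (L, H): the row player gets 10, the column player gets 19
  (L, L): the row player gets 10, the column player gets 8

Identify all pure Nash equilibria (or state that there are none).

(H, H): the column player prefers L (16 > 2) — not an equilibrium.
(H, L): the row player prefers L (10 > 8) — not an equilibrium.
(L, H): the row player prefers H (13 > 10) — not an equilibrium.
(L, L): the column player prefers H (19 > 8) — not an equilibrium.

none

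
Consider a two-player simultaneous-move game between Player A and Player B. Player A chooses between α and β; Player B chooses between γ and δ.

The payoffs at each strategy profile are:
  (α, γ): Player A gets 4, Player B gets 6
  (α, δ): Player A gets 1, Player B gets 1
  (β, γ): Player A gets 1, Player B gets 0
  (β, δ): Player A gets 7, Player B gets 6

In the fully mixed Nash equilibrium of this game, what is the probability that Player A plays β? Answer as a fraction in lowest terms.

5/11

Let x be the probability that Player A plays α. In a completely mixed equilibrium, Player B must be indifferent between γ and δ.
Player B's expected payoff from γ is 6x; from δ it is x + 6(1−x).
Setting these equal: 6x = −5x + 6, so x = 6/11.
Therefore Player A plays β with probability 1 − 6/11 = 5/11.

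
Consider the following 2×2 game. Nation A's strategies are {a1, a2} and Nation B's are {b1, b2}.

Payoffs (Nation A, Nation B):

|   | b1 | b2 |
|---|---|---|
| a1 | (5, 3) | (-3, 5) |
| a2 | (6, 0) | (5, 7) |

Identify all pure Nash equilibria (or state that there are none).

(a2, b2)

(a1, b1): Nation A prefers a2 (6 > 5); Nation B prefers b2 (5 > 3) — not an equilibrium.
(a1, b2): Nation A prefers a2 (5 > -3) — not an equilibrium.
(a2, b1): Nation B prefers b2 (7 > 0) — not an equilibrium.
(a2, b2): Nation A gets 5 ≥ -3 from a1, and Nation B gets 7 ≥ 0 from b1 — Nash equilibrium.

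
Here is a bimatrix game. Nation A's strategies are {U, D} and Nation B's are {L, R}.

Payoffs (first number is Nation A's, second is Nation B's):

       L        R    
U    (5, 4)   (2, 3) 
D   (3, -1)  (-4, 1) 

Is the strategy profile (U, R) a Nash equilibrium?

No

At (U, R), Nation A earns 2; switching to D would give -4, so Nation A has no profitable deviation.
Nation B earns 3; switching to L would give 4, so Nation B would deviate.
Since at least one player can profitably deviate, this is not a Nash equilibrium.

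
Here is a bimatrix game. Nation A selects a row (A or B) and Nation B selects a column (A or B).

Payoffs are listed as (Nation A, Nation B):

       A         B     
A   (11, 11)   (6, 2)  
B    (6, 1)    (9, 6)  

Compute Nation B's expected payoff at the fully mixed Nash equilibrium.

32/7

First find x, the probability Nation A plays A, from Nation B's indifference between A and B: 11x + (1−x) = 2x + 6(1−x), giving x = 5/14.
Since Nation B is indifferent in equilibrium, Nation B's expected payoff equals the payoff from either column against (5/14, 9/14). Using A: 11(5/14) + (9/14) = 32/7.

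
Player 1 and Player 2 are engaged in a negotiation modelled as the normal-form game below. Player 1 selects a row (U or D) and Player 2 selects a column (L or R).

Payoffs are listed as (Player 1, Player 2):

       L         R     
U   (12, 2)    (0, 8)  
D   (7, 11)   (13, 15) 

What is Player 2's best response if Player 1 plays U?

R

Against U, Player 2 earns 2 from L and 8 from R.
So R is the best response.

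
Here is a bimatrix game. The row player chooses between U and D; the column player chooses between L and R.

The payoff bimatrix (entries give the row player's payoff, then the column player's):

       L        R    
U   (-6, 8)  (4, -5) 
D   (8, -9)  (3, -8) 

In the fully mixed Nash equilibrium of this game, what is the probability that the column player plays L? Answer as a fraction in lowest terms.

Let q be the probability that the column player plays L. In a completely mixed equilibrium, the row player must be indifferent between U and D.
The row player's expected payoff from U is −6q + 4(1−q); from D it is 8q + 3(1−q).
Setting these equal: −10q + 4 = 5q + 3, so q = 1/15.

1/15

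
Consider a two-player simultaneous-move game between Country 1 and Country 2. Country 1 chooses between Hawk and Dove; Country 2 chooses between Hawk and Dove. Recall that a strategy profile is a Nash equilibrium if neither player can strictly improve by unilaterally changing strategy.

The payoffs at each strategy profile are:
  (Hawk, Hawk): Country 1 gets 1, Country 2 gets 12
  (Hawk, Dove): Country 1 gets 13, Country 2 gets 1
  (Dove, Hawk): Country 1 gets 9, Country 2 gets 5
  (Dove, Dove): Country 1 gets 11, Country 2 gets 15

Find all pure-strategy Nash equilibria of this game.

(Hawk, Hawk): Country 1 prefers Dove (9 > 1) — not an equilibrium.
(Hawk, Dove): Country 2 prefers Hawk (12 > 1) — not an equilibrium.
(Dove, Hawk): Country 2 prefers Dove (15 > 5) — not an equilibrium.
(Dove, Dove): Country 1 prefers Hawk (13 > 11) — not an equilibrium.

none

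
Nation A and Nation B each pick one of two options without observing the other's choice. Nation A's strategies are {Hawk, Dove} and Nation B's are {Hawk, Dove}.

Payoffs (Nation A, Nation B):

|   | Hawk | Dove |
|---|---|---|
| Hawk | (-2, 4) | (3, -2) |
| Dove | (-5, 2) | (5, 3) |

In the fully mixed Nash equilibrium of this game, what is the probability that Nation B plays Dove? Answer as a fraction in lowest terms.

Let c be the probability that Nation B plays Hawk. In a completely mixed equilibrium, Nation A must be indifferent between Hawk and Dove.
Nation A's expected payoff from Hawk is −2c + 3(1−c); from Dove it is −5c + 5(1−c).
Setting these equal: −5c + 3 = −10c + 5, so c = 2/5.
Therefore Nation B plays Dove with probability 1 − 2/5 = 3/5.

3/5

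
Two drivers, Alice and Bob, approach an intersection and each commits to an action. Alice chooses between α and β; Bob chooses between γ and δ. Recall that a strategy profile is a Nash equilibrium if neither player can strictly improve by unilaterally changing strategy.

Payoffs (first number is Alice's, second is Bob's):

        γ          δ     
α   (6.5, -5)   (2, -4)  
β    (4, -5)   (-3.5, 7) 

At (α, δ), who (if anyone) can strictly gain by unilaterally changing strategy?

Neither

Alice at (α, δ) earns 2; deviating to β yields -3.5 — not better.
Bob earns -4; deviating to γ yields -5 — not better.
Neither player can strictly improve; the profile is a Nash equilibrium.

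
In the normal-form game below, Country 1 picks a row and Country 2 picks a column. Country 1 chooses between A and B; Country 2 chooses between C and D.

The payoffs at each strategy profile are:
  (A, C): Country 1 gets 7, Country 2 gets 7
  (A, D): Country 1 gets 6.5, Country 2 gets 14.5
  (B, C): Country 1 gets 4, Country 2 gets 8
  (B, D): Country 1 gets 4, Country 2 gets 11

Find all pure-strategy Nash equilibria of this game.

(A, D)

(A, C): Country 2 prefers D (14.5 > 7) — not an equilibrium.
(A, D): Country 1 gets 6.5 ≥ 4 from B, and Country 2 gets 14.5 ≥ 7 from C — Nash equilibrium.
(B, C): Country 1 prefers A (7 > 4); Country 2 prefers D (11 > 8) — not an equilibrium.
(B, D): Country 1 prefers A (6.5 > 4) — not an equilibrium.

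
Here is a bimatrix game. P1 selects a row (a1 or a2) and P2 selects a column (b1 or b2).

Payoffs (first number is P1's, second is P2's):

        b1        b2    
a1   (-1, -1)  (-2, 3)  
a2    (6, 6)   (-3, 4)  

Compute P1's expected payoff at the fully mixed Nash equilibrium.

First find q, the probability P2 plays b1, from P1's indifference between a1 and a2: −q − 2(1−q) = 6q − 3(1−q), giving q = 1/8.
Since P1 is indifferent in equilibrium, P1's expected payoff equals the payoff from either row against (1/8, 7/8). Using a1: −(1/8) − 2(7/8) = -15/8.

-15/8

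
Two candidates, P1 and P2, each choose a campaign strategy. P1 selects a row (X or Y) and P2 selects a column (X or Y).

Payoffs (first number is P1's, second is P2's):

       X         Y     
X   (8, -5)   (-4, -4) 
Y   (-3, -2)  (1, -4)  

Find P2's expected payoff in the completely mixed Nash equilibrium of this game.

First find p, the probability P1 plays X, from P2's indifference between X and Y: −5p − 2(1−p) = −4p − 4(1−p), giving p = 2/3.
Since P2 is indifferent in equilibrium, P2's expected payoff equals the payoff from either column against (2/3, 1/3). Using X: −5(2/3) − 2(1/3) = -4.

-4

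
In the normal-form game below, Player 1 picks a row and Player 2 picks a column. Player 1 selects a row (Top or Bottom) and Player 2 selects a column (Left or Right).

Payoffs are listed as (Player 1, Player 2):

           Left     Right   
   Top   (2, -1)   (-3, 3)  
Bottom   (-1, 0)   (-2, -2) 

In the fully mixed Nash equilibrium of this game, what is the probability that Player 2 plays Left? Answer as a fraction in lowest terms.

Let q be the probability that Player 2 plays Left. In a completely mixed equilibrium, Player 1 must be indifferent between Top and Bottom.
Player 1's expected payoff from Top is 2q − 3(1−q); from Bottom it is −q − 2(1−q).
Setting these equal: 5q − 3 = q − 2, so q = 1/4.

1/4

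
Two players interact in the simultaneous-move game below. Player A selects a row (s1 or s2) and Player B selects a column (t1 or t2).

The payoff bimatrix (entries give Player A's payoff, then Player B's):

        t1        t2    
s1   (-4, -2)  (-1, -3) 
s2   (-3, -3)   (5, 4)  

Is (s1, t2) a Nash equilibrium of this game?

No

At (s1, t2), Player A earns -1; switching to s2 would give 5, so Player A would deviate.
Player B earns -3; switching to t1 would give -2, so Player B would deviate.
Since at least one player can profitably deviate, this is not a Nash equilibrium.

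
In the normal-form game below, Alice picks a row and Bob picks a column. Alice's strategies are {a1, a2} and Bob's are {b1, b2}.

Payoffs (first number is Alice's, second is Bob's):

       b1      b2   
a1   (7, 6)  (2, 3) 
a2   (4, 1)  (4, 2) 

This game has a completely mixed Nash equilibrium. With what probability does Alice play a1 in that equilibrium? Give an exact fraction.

Let p be the probability that Alice plays a1. In a completely mixed equilibrium, Bob must be indifferent between b1 and b2.
Bob's expected payoff from b1 is 6p + (1−p); from b2 it is 3p + 2(1−p).
Setting these equal: 5p + 1 = p + 2, so p = 1/4.

1/4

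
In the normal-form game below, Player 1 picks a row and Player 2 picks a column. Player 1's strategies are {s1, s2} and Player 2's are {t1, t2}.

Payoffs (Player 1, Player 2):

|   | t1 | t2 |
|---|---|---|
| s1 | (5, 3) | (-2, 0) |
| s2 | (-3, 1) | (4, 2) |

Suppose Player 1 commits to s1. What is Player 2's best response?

t1

Against s1, Player 2 earns 3 from t1 and 0 from t2.
So t1 is the best response.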